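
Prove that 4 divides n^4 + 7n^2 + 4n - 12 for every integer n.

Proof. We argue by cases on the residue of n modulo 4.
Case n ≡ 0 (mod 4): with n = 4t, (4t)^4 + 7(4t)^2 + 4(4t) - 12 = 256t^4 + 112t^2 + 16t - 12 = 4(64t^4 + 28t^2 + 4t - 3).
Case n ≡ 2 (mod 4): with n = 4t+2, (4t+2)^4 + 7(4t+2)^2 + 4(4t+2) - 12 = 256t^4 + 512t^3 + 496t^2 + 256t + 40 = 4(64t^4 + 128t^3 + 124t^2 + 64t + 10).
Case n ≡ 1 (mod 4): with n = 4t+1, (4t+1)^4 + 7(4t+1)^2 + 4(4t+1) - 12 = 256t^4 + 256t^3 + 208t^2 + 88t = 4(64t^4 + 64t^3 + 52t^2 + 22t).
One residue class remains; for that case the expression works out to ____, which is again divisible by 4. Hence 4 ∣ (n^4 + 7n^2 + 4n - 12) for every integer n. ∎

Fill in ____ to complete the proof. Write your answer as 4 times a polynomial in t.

4(64t^4 + 192t^3 + 244t^2 + 154t + 36)

Only n ≡ 3 (mod 4) is unaccounted for. Put n = 4t+3:
(4t+3)^4 + 7(4t+3)^2 + 4(4t+3) - 12 expands to 256t^4 + 768t^3 + 976t^2 + 616t + 144,
and factoring out 4 leaves 4(64t^4 + 192t^3 + 244t^2 + 154t + 36).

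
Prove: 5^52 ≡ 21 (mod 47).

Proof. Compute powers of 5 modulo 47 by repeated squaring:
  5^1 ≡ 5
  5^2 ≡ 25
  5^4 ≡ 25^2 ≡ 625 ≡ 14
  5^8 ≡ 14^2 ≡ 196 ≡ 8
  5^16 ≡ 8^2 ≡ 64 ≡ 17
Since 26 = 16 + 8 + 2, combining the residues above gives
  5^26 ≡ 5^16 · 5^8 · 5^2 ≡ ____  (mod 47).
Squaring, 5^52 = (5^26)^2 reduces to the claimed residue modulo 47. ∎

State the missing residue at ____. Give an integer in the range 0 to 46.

16

Multiply the listed residues: 17 · 8 · 25 = 136 → 3400.
Reducing modulo 47: 3400 = 72·47 + 16, so 5^26 ≡ 16.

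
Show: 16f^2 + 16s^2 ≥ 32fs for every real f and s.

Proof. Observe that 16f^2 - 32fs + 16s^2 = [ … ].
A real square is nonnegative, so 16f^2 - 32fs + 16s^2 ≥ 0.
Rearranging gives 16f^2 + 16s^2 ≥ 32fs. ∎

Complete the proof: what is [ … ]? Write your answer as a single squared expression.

(4f - 4s)^2

The leading and trailing coefficients are 4^2 and 4^2, and 32 = 2·4·4, so the trinomial is (4f - 4s)^2.
Hence 16f^2 - 32fs + 16s^2 ≥ 0.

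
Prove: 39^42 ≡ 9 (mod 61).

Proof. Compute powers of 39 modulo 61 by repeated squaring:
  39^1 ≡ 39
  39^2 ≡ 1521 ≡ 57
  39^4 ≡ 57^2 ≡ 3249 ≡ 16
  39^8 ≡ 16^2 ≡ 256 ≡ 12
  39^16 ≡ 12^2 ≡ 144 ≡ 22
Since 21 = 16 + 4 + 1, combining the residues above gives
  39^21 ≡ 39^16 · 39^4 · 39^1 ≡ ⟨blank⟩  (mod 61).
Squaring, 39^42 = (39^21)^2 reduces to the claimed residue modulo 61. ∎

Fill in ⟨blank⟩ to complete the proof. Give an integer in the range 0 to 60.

3

Multiply the listed residues: 22 · 16 · 39 = 352 → 13728.
Reducing modulo 61: 13728 = 225·61 + 3, so 39^21 ≡ 3.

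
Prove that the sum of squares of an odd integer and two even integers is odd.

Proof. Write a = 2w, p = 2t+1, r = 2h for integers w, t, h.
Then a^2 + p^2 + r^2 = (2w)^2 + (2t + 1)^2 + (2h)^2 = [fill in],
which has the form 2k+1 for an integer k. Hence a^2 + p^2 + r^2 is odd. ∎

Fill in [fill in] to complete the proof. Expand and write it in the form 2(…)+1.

2(2h^2 + 2t^2 + 2t + 2w^2) + 1

Expanding: (2w)^2 + (2t + 1)^2 + (2h)^2 = 4h^2 + 4t^2 + 4t + 4w^2 + 1.
Every term except the constant is even, so this is 2(2h^2 + 2t^2 + 2t + 2w^2) + 1,
and 2h^2 + 2t^2 + 2t + 2w^2 ∈ ℤ gives the required form.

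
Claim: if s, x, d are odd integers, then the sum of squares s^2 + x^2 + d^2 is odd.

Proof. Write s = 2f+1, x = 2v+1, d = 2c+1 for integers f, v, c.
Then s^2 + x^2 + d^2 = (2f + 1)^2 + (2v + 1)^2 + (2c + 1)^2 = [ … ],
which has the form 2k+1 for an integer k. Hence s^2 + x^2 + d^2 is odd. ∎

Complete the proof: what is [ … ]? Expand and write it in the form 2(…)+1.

2(2c^2 + 2c + 2f^2 + 2f + 2v^2 + 2v + 1) + 1

(2f + 1)^2 + (2v + 1)^2 + (2c + 1)^2 = 4c^2 + 4c + 4f^2 + 4f + 4v^2 + 4v + 3
= 2(2c^2 + 2c + 2f^2 + 2f + 2v^2 + 2v + 1) + 1.
Since 2c^2 + 2c + 2f^2 + 2f + 2v^2 + 2v + 1 is an integer, the sum of squares is of the form 2k+1 for an integer k.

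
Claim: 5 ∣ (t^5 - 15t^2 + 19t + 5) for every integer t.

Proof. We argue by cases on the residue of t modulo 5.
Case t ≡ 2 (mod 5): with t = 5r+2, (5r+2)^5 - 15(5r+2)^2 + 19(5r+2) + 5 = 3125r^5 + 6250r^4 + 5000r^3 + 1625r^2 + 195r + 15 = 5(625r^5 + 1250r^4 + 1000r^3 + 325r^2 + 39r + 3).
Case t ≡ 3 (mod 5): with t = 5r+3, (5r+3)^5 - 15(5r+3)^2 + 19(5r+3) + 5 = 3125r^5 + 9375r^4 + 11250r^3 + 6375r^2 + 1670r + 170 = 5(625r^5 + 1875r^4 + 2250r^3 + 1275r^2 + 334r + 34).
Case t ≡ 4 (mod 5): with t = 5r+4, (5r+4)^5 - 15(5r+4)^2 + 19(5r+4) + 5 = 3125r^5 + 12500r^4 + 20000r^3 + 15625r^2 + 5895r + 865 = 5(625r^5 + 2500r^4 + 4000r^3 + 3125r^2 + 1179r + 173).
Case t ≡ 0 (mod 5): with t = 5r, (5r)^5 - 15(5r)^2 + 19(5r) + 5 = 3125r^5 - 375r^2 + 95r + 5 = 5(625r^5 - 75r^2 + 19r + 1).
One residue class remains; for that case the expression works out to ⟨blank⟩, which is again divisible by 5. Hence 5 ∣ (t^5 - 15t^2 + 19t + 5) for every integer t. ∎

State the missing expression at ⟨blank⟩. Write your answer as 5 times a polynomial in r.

5(625r^5 + 625r^4 + 250r^3 - 25r^2 - 6r + 2)

Only t ≡ 1 (mod 5) is unaccounted for. Put t = 5r+1:
(5r+1)^5 - 15(5r+1)^2 + 19(5r+1) + 5 expands to 3125r^5 + 3125r^4 + 1250r^3 - 125r^2 - 30r + 10,
and factoring out 5 leaves 5(625r^5 + 625r^4 + 250r^3 - 25r^2 - 6r + 2).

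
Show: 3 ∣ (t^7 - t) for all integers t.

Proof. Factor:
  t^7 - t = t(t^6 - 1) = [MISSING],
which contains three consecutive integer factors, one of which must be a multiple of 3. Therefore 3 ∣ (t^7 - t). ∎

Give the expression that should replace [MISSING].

t^6 - 1 = (t^2 - 1)(t^4 + t^2 + 1), and t^2 - 1 = (t-1)(t+1).
So t(t^6 - 1) = (t - 1)t(t + 1)(t^4 + t^2 + 1).

(t - 1)t(t + 1)(t^4 + t^2 + 1)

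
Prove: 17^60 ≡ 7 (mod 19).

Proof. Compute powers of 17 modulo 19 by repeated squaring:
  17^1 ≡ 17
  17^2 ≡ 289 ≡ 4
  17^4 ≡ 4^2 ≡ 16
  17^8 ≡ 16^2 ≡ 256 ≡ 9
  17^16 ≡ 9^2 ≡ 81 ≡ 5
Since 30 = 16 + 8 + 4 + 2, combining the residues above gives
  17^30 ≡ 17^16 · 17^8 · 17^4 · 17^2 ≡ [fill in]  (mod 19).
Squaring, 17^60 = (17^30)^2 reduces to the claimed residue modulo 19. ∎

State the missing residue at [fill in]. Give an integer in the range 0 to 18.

17^16 · 17^8 · 17^4 · 17^2 ≡ 5 · 9 · 16 · 4 = 2880.
2880 mod 19 = 11, so 17^30 ≡ 11 (mod 19).

11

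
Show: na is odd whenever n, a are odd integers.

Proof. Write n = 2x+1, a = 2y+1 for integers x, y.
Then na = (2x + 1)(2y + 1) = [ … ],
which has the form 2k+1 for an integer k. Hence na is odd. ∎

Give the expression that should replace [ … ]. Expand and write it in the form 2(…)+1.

Expanding: (2x + 1)(2y + 1) = 4xy + 2x + 2y + 1.
Every term except the constant is even, so this is 2(2xy + x + y) + 1,
and 2xy + x + y ∈ ℤ gives the required form.

2(2xy + x + y) + 1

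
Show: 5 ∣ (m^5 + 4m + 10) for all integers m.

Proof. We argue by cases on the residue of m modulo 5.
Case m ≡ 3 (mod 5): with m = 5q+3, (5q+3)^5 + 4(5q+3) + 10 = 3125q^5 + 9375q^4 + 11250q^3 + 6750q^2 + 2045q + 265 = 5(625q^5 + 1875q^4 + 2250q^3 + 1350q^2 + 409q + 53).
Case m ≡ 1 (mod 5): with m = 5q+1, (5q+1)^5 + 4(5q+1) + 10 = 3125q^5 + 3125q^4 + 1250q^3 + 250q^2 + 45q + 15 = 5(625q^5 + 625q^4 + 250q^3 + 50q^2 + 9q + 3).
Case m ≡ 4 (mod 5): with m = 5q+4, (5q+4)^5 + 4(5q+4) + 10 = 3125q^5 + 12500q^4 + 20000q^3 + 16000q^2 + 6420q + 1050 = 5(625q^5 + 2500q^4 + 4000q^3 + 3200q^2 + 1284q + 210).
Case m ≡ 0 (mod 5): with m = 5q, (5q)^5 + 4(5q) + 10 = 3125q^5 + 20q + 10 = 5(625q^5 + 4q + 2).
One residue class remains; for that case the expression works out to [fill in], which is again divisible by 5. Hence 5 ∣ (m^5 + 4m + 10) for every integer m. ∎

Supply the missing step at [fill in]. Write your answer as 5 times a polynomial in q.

5(625q^5 + 1250q^4 + 1000q^3 + 400q^2 + 84q + 10)

Only m ≡ 2 (mod 5) is unaccounted for. Put m = 5q+2:
(5q+2)^5 + 4(5q+2) + 10 expands to 3125q^5 + 6250q^4 + 5000q^3 + 2000q^2 + 420q + 50,
and factoring out 5 leaves 5(625q^5 + 1250q^4 + 1000q^3 + 400q^2 + 84q + 10).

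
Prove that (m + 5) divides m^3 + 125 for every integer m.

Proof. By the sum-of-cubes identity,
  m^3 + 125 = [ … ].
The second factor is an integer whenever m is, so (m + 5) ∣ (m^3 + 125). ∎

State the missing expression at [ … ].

a^3 + b^3 = (a + b)(a^2 - ab + b^2). With a = m, b = 5:
m^3 + 125 = (m + 5)(m^2 - 5m + 25).

(m + 5)(m^2 - 5m + 25)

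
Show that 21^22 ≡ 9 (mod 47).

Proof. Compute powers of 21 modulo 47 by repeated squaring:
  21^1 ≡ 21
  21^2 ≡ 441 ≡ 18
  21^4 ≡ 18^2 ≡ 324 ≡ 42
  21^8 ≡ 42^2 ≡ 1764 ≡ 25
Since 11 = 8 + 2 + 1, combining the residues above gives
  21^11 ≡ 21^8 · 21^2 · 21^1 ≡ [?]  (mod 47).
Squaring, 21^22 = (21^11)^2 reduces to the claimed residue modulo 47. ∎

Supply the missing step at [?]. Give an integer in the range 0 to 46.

3

21^8 · 21^2 · 21^1 ≡ 25 · 18 · 21 = 9450.
9450 mod 47 = 3, so 21^11 ≡ 3 (mod 47).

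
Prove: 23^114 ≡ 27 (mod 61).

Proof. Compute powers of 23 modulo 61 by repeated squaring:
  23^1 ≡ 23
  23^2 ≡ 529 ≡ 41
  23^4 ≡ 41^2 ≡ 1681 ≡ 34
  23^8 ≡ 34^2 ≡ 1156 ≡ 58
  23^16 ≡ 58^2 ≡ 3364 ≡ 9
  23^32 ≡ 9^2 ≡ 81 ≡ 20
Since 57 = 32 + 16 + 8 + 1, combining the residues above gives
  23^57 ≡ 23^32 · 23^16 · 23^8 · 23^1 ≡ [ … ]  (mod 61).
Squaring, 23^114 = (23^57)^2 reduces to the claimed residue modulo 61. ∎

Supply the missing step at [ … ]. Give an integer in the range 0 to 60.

24

Multiply the listed residues: 20 · 9 · 58 · 23 = 180 → 10440 → 240120.
Reducing modulo 61: 240120 = 3936·61 + 24, so 23^57 ≡ 24.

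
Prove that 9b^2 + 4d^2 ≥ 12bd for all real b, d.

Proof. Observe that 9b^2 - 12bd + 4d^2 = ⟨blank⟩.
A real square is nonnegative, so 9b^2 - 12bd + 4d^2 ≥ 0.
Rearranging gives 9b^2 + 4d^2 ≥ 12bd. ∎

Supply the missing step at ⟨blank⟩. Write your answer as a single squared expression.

9b^2 - 12bd + 4d^2 is a perfect-square trinomial: the outer terms are (3b)^2 and (2d)^2, and the cross term is -2·3b·2d.
So 9b^2 - 12bd + 4d^2 = (3b - 2d)^2 ≥ 0.

(3b - 2d)^2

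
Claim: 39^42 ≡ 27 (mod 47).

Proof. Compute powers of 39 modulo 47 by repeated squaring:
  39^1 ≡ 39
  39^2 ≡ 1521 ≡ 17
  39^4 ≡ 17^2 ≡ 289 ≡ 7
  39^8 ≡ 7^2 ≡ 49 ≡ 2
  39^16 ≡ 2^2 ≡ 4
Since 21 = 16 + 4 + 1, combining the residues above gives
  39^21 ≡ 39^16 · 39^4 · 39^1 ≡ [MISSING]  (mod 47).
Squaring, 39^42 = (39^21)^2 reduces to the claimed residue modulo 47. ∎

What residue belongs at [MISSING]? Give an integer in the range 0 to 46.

11

39^16 · 39^4 · 39^1 ≡ 4 · 7 · 39 = 1092.
1092 mod 47 = 11, so 39^21 ≡ 11 (mod 47).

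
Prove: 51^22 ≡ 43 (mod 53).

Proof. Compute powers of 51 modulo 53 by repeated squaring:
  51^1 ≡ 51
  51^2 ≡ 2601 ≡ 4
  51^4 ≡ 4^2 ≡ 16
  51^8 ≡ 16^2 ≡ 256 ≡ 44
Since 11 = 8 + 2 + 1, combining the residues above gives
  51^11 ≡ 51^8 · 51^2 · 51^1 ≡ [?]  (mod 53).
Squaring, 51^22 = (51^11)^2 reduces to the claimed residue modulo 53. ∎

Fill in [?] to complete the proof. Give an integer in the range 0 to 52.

19

Multiply the listed residues: 44 · 4 · 51 = 176 → 8976.
Reducing modulo 53: 8976 = 169·53 + 19, so 51^11 ≡ 19.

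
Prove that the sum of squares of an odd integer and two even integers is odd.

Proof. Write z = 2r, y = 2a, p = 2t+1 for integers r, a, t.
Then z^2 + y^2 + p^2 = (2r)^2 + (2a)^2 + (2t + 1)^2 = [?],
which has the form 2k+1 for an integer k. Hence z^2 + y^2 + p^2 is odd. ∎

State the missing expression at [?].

Expanding: (2r)^2 + (2a)^2 + (2t + 1)^2 = 4a^2 + 4r^2 + 4t^2 + 4t + 1.
Every term except the constant is even, so this is 2(2a^2 + 2r^2 + 2t^2 + 2t) + 1,
and 2a^2 + 2r^2 + 2t^2 + 2t ∈ ℤ gives the required form.

2(2a^2 + 2r^2 + 2t^2 + 2t) + 1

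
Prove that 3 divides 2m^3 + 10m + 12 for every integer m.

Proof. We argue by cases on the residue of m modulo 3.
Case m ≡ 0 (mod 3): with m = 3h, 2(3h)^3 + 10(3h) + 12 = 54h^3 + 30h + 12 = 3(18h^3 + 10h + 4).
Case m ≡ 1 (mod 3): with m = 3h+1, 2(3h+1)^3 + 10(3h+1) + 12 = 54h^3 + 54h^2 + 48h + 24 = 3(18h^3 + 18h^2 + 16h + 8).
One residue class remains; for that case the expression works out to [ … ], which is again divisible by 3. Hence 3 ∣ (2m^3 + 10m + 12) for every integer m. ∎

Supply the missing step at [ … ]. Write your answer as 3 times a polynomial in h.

3(18h^3 + 36h^2 + 34h + 16)

Only m ≡ 2 (mod 3) is unaccounted for. Put m = 3h+2:
2(3h+2)^3 + 10(3h+2) + 12 expands to 54h^3 + 108h^2 + 102h + 48,
and factoring out 3 leaves 3(18h^3 + 36h^2 + 34h + 16).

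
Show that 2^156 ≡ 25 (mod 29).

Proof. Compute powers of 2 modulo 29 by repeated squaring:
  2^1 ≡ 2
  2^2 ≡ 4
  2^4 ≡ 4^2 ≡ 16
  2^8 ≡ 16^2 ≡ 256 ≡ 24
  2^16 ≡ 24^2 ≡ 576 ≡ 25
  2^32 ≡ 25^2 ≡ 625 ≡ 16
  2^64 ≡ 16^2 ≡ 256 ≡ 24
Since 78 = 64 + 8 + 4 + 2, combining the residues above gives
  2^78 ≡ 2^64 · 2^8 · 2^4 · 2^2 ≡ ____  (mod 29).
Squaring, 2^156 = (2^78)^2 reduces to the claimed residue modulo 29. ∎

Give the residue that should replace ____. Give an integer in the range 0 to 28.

Multiply the listed residues: 24 · 24 · 16 · 4 = 576 → 9216 → 36864.
Reducing modulo 29: 36864 = 1271·29 + 5, so 2^78 ≡ 5.

5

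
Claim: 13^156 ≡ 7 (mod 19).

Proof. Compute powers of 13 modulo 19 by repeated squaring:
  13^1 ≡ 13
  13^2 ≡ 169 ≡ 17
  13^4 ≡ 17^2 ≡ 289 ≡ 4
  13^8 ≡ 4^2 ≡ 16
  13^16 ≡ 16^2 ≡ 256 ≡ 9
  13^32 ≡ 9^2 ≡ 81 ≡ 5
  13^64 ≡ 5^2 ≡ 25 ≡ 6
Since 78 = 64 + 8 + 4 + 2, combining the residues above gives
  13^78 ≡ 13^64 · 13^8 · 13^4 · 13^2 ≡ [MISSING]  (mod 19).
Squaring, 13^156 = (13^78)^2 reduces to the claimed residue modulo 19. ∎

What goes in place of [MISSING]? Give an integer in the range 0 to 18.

Multiply the listed residues: 6 · 16 · 4 · 17 = 96 → 384 → 6528.
Reducing modulo 19: 6528 = 343·19 + 11, so 13^78 ≡ 11.

11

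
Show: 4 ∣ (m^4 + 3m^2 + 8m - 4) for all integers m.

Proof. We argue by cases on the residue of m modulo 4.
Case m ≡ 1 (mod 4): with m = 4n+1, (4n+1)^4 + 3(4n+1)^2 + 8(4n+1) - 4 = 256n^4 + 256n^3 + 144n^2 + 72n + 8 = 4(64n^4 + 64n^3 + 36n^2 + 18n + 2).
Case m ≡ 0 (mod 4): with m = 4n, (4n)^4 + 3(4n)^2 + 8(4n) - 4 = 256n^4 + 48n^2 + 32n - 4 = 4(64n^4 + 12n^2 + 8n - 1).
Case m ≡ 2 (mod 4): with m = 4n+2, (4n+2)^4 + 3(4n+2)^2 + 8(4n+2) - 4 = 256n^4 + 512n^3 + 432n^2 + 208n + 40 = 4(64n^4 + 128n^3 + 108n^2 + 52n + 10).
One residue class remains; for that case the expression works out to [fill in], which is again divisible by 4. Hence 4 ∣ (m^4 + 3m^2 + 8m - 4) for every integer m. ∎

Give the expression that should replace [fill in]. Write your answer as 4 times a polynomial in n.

The residues treated are {1, 0, 2}, so the missing case is m ≡ 3 (mod 4); write m = 4n+3.
Then (4n+3)^4 + 3(4n+3)^2 + 8(4n+3) - 4 = 256n^4 + 768n^3 + 912n^2 + 536n + 128 = 4(64n^4 + 192n^3 + 228n^2 + 134n + 32).

4(64n^4 + 192n^3 + 228n^2 + 134n + 32)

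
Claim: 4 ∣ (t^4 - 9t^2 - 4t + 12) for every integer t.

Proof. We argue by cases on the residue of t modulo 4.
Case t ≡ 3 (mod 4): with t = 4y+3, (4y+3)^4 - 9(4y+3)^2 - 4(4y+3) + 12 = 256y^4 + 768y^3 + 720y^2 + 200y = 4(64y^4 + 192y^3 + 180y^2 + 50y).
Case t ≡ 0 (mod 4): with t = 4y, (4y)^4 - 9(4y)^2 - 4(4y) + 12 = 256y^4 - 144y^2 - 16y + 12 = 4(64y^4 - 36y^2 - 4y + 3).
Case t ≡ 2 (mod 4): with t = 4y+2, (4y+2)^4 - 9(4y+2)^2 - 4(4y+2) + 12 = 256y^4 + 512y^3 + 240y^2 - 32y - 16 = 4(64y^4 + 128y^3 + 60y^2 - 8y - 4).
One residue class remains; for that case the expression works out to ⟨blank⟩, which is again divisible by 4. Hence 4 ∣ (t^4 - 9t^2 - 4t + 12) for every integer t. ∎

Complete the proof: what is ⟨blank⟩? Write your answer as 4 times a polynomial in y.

4(64y^4 + 64y^3 - 12y^2 - 18y)

The residues treated are {3, 0, 2}, so the missing case is t ≡ 1 (mod 4); write t = 4y+1.
Then (4y+1)^4 - 9(4y+1)^2 - 4(4y+1) + 12 = 256y^4 + 256y^3 - 48y^2 - 72y = 4(64y^4 + 64y^3 - 12y^2 - 18y).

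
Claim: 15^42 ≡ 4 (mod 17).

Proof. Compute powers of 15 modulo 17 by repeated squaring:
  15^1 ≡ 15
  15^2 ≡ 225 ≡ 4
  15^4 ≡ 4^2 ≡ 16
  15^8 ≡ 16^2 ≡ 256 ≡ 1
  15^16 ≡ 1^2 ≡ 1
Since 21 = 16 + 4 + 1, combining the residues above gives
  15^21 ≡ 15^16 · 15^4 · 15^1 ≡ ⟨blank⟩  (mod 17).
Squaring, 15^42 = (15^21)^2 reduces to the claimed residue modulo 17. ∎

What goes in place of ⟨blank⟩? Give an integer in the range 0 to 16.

15^16 · 15^4 · 15^1 ≡ 1 · 16 · 15 = 240.
240 mod 17 = 2, so 15^21 ≡ 2 (mod 17).

2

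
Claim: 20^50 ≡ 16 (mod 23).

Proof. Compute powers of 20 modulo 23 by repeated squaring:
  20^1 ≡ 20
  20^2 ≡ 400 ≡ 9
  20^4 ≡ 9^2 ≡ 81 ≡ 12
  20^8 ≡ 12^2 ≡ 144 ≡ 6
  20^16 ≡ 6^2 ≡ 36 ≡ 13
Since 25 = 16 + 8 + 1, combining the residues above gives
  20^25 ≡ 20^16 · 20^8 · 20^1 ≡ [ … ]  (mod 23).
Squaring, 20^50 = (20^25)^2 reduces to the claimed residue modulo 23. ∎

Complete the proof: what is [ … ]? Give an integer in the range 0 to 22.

20^16 · 20^8 · 20^1 ≡ 13 · 6 · 20 = 1560.
1560 mod 23 = 19, so 20^25 ≡ 19 (mod 23).

19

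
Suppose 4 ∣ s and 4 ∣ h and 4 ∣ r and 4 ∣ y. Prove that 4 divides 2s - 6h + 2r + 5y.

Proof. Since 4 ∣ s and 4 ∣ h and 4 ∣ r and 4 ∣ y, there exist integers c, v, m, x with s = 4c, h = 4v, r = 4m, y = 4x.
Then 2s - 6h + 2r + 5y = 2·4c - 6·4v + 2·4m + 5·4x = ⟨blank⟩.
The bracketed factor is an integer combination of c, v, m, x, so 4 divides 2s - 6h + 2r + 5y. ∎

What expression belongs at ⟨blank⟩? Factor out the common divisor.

4(2c + 2m - 6v + 5x)

Pull the common 4 out of every term: 2·4c - 6·4v + 2·4m + 5·4x = 4(2c + 2m - 6v + 5x).
2c + 2m - 6v + 5x is an integer, which exhibits the divisibility.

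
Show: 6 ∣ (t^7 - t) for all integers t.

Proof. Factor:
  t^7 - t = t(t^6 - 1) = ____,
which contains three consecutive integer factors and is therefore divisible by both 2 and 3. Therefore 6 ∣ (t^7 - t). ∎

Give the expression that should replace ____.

(t - 1)t(t + 1)(t^4 + t^2 + 1)

t^6 - 1 = (t^2 - 1)(t^4 + t^2 + 1), and t^2 - 1 = (t-1)(t+1).
So t(t^6 - 1) = (t - 1)t(t + 1)(t^4 + t^2 + 1).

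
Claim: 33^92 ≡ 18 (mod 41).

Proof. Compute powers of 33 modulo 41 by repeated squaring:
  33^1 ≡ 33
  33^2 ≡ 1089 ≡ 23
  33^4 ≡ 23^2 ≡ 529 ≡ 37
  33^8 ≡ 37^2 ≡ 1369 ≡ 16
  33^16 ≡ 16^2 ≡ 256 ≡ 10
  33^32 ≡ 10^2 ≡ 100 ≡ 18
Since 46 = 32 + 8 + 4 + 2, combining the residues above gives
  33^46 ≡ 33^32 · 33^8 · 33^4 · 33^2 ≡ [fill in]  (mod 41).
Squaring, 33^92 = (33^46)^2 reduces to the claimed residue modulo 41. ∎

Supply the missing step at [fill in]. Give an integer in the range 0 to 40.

Multiply the listed residues: 18 · 16 · 37 · 23 = 288 → 10656 → 245088.
Reducing modulo 41: 245088 = 5977·41 + 31, so 33^46 ≡ 31.

31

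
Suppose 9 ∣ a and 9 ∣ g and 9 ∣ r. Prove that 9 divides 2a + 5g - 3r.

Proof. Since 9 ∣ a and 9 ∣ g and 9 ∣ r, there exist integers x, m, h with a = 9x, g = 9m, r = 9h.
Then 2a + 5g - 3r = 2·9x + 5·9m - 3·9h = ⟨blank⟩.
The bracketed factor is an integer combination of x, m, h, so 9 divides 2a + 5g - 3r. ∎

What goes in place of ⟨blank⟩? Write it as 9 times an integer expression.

9(-3h + 5m + 2x)

Each term has a factor of 9: 2·9x + 5·9m - 3·9h = 9·(-3h + 5m + 2x).
Since -3h + 5m + 2x is an integer, 9 ∣ (2a + 5g - 3r).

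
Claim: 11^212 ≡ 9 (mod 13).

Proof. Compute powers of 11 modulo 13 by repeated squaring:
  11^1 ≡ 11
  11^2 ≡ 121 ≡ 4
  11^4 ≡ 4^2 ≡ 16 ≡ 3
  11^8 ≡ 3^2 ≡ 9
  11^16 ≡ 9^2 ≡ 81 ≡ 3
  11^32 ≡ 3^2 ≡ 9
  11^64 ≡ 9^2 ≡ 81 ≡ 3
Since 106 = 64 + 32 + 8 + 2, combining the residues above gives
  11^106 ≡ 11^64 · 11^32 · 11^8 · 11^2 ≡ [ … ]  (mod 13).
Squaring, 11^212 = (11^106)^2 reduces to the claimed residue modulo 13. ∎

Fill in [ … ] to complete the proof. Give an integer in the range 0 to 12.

11^64 · 11^32 · 11^8 · 11^2 ≡ 3 · 9 · 9 · 4 = 972.
972 mod 13 = 10, so 11^106 ≡ 10 (mod 13).

10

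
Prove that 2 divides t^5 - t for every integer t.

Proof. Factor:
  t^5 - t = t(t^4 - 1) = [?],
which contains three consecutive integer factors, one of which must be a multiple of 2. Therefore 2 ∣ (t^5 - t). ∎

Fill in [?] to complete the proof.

t^4 - 1 = (t^2 - 1)(t^2 + 1), and t^2 - 1 = (t-1)(t+1).
So t(t^4 - 1) = (t - 1)t(t + 1)(t^2 + 1).

(t - 1)t(t + 1)(t^2 + 1)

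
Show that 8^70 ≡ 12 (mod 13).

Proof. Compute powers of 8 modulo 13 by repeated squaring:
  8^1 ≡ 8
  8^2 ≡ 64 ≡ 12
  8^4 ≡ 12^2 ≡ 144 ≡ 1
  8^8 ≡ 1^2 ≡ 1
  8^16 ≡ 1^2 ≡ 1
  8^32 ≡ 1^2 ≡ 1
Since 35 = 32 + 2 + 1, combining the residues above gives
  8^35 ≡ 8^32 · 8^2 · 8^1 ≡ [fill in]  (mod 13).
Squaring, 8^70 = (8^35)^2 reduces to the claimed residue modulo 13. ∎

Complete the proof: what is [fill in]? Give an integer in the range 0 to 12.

5

8^32 · 8^2 · 8^1 ≡ 1 · 12 · 8 = 96.
96 mod 13 = 5, so 8^35 ≡ 5 (mod 13).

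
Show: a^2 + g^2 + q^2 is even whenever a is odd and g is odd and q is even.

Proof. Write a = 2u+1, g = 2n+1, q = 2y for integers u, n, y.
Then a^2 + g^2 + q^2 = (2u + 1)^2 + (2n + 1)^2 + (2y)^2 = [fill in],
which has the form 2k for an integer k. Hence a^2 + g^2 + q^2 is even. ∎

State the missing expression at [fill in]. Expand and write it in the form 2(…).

2(2n^2 + 2n + 2u^2 + 2u + 2y^2 + 1)

Expanding: (2u + 1)^2 + (2n + 1)^2 + (2y)^2 = 4n^2 + 4n + 4u^2 + 4u + 4y^2 + 2.
Every term is even; pulling out the factor of 2 gives 2(2n^2 + 2n + 2u^2 + 2u + 2y^2 + 1).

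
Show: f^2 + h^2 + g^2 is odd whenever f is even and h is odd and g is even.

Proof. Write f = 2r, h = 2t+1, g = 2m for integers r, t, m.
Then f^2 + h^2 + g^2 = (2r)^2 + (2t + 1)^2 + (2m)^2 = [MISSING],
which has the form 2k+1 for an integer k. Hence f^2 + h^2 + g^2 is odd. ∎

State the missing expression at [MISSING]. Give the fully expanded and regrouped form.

(2r)^2 + (2t + 1)^2 + (2m)^2 = 4m^2 + 4r^2 + 4t^2 + 4t + 1
= 2(2m^2 + 2r^2 + 2t^2 + 2t) + 1.
Since 2m^2 + 2r^2 + 2t^2 + 2t is an integer, the sum of squares is of the form 2k+1 for an integer k.

2(2m^2 + 2r^2 + 2t^2 + 2t) + 1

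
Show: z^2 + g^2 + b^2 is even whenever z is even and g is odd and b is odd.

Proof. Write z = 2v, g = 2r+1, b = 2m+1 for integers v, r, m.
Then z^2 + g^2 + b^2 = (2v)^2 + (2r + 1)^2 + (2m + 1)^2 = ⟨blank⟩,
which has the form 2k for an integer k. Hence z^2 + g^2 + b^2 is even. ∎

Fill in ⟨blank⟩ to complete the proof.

2(2m^2 + 2m + 2r^2 + 2r + 2v^2 + 1)

Expanding: (2v)^2 + (2r + 1)^2 + (2m + 1)^2 = 4m^2 + 4m + 4r^2 + 4r + 4v^2 + 2.
Every term is even; pulling out the factor of 2 gives 2(2m^2 + 2m + 2r^2 + 2r + 2v^2 + 1).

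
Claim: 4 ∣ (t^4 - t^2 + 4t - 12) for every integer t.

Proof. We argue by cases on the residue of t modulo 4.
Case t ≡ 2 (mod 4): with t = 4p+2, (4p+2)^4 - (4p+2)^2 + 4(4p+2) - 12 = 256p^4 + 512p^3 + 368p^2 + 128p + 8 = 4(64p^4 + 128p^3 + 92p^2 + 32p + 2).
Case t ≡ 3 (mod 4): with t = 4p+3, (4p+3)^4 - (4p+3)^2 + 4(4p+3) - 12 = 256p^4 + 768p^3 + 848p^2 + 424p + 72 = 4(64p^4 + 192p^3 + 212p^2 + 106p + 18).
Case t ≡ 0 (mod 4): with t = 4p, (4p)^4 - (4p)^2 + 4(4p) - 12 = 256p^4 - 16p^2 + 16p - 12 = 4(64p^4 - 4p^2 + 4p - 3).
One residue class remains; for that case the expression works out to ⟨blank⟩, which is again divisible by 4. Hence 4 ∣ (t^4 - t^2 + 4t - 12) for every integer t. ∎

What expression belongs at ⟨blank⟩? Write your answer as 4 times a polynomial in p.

4(64p^4 + 64p^3 + 20p^2 + 6p - 2)

Only t ≡ 1 (mod 4) is unaccounted for. Put t = 4p+1:
(4p+1)^4 - (4p+1)^2 + 4(4p+1) - 12 expands to 256p^4 + 256p^3 + 80p^2 + 24p - 8,
and factoring out 4 leaves 4(64p^4 + 64p^3 + 20p^2 + 6p - 2).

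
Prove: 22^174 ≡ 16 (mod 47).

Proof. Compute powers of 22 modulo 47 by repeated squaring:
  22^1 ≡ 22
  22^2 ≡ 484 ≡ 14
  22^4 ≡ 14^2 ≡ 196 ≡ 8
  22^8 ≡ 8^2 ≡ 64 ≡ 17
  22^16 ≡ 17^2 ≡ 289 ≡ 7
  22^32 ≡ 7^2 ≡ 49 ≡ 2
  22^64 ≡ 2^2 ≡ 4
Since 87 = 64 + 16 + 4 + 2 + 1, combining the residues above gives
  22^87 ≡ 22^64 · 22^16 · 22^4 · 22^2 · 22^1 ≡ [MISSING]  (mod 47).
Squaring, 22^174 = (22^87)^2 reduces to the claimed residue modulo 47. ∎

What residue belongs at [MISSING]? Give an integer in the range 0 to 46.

Multiply the listed residues: 4 · 7 · 8 · 14 · 22 = 28 → 224 → 3136 → 68992.
Reducing modulo 47: 68992 = 1467·47 + 43, so 22^87 ≡ 43.

43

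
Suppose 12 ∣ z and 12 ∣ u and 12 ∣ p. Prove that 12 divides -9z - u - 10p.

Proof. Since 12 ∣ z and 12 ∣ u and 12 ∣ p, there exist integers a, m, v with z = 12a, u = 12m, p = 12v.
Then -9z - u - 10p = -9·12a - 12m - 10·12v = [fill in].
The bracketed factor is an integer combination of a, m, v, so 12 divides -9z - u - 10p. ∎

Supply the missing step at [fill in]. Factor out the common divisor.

Pull the common 12 out of every term: -9·12a - 12m - 10·12v = 12(-9a - m - 10v).
-9a - m - 10v is an integer, which exhibits the divisibility.

12(-9a - m - 10v)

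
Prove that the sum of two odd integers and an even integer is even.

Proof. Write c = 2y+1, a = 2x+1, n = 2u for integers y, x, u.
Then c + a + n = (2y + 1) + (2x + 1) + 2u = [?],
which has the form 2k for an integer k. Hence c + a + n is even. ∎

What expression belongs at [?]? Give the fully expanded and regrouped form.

Expanding: (2y + 1) + (2x + 1) + 2u = 2u + 2x + 2y + 2.
Every term is even; pulling out the factor of 2 gives 2(u + x + y + 1).

2(u + x + y + 1)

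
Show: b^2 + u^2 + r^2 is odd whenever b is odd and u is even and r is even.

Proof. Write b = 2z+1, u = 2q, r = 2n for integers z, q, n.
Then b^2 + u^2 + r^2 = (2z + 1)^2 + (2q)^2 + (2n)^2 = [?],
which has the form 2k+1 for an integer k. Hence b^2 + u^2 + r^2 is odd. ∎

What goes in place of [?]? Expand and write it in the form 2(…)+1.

(2z + 1)^2 + (2q)^2 + (2n)^2 = 4n^2 + 4q^2 + 4z^2 + 4z + 1
= 2(2n^2 + 2q^2 + 2z^2 + 2z) + 1.
Since 2n^2 + 2q^2 + 2z^2 + 2z is an integer, the sum of squares is of the form 2k+1 for an integer k.

2(2n^2 + 2q^2 + 2z^2 + 2z) + 1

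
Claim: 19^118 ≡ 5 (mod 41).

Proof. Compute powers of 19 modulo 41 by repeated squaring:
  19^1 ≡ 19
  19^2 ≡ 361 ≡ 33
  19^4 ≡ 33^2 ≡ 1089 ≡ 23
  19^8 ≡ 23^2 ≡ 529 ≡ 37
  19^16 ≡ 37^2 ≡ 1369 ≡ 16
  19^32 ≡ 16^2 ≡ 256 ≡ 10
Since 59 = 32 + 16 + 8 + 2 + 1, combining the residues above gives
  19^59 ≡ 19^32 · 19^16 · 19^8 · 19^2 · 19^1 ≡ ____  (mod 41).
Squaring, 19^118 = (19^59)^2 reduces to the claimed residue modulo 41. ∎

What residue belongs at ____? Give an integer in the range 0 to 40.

28

19^32 · 19^16 · 19^8 · 19^2 · 19^1 ≡ 10 · 16 · 37 · 33 · 19 = 3711840.
3711840 mod 41 = 28, so 19^59 ≡ 28 (mod 41).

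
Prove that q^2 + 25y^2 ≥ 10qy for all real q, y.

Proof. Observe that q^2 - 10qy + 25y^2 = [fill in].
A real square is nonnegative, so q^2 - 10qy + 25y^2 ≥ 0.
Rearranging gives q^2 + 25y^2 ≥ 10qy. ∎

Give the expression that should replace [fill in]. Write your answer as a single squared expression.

The leading and trailing coefficients are 1^2 and 5^2, and 10 = 2·1·5, so the trinomial is (q - 5y)^2.
Hence q^2 - 10qy + 25y^2 ≥ 0.

(q - 5y)^2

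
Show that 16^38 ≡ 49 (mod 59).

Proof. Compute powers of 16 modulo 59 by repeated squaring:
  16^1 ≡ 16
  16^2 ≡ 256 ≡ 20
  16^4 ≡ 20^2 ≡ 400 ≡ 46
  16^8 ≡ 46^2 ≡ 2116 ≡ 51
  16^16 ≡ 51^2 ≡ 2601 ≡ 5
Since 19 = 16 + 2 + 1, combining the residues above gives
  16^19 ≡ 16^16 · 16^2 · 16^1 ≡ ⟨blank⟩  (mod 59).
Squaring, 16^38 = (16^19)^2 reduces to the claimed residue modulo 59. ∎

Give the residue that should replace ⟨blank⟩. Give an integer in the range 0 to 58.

7

16^16 · 16^2 · 16^1 ≡ 5 · 20 · 16 = 1600.
1600 mod 59 = 7, so 16^19 ≡ 7 (mod 59).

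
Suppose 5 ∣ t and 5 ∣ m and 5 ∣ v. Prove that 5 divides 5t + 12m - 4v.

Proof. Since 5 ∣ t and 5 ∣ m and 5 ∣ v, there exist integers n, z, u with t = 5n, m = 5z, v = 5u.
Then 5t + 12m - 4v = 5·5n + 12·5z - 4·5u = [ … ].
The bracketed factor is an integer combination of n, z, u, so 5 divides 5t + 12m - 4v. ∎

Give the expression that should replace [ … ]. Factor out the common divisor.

Each term has a factor of 5: 5·5n + 12·5z - 4·5u = 5·(5n - 4u + 12z).
Since 5n - 4u + 12z is an integer, 5 ∣ (5t + 12m - 4v).

5(5n - 4u + 12z)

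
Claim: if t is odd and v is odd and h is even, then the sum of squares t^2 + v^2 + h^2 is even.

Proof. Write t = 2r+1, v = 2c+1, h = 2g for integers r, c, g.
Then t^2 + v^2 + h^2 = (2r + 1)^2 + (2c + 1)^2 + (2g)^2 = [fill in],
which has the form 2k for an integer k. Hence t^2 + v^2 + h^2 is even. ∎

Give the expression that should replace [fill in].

2(2c^2 + 2c + 2g^2 + 2r^2 + 2r + 1)

(2r + 1)^2 + (2c + 1)^2 + (2g)^2 = 4c^2 + 4c + 4g^2 + 4r^2 + 4r + 2
= 2(2c^2 + 2c + 2g^2 + 2r^2 + 2r + 1).
Since 2c^2 + 2c + 2g^2 + 2r^2 + 2r + 1 is an integer, the sum of squares is of the form 2k for an integer k.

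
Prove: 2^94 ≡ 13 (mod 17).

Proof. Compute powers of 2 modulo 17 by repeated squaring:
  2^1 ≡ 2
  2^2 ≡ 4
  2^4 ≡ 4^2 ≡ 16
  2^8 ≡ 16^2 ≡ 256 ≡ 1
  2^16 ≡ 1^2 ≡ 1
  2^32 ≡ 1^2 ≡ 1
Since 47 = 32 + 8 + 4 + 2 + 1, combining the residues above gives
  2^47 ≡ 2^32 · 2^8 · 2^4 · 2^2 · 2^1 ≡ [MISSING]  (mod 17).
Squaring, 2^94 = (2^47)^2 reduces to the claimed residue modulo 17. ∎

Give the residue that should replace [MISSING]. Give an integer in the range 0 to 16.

9

2^32 · 2^8 · 2^4 · 2^2 · 2^1 ≡ 1 · 1 · 16 · 4 · 2 = 128.
128 mod 17 = 9, so 2^47 ≡ 9 (mod 17).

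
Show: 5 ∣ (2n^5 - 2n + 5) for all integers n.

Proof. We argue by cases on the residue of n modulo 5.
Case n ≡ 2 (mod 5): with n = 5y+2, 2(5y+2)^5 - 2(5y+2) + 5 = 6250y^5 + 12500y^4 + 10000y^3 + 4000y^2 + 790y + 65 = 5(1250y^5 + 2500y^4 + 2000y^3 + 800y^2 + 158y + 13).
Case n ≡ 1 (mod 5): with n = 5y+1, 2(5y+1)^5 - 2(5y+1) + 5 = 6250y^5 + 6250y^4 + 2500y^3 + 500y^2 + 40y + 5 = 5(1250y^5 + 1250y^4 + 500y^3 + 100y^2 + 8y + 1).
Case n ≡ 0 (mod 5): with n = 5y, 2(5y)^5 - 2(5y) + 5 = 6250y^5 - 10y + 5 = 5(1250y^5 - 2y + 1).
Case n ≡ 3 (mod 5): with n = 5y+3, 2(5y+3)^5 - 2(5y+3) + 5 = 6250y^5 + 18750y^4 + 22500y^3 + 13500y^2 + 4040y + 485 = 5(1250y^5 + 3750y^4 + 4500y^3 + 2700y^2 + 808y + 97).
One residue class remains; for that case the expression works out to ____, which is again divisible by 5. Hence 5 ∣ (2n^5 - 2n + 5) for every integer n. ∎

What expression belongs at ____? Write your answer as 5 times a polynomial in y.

5(1250y^5 + 5000y^4 + 8000y^3 + 6400y^2 + 2558y + 409)

The residues treated are {2, 1, 0, 3}, so the missing case is n ≡ 4 (mod 5); write n = 5y+4.
Then 2(5y+4)^5 - 2(5y+4) + 5 = 6250y^5 + 25000y^4 + 40000y^3 + 32000y^2 + 12790y + 2045 = 5(1250y^5 + 5000y^4 + 8000y^3 + 6400y^2 + 2558y + 409).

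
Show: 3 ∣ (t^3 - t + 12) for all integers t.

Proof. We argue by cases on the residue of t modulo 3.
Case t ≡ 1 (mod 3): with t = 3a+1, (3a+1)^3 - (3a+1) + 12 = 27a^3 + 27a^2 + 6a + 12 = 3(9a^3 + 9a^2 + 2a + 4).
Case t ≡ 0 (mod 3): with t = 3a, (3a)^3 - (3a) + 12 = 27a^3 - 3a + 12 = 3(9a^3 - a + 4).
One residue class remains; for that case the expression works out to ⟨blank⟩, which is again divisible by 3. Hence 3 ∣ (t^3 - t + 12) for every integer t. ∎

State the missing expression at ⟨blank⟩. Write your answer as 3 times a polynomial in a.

3(9a^3 + 18a^2 + 11a + 6)

Only t ≡ 2 (mod 3) is unaccounted for. Put t = 3a+2:
(3a+2)^3 - (3a+2) + 12 expands to 27a^3 + 54a^2 + 33a + 18,
and factoring out 3 leaves 3(9a^3 + 18a^2 + 11a + 6).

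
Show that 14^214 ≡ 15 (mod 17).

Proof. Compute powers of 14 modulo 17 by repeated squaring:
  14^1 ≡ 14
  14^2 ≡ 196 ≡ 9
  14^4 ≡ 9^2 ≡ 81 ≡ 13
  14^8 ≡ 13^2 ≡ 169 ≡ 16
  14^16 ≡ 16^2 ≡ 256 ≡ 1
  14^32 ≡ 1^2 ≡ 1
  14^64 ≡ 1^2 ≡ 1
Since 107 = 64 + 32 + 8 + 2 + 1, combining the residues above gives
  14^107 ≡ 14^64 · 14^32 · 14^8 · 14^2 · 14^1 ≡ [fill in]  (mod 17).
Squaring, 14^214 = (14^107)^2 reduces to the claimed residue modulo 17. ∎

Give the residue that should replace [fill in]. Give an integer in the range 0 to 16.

Multiply the listed residues: 1 · 1 · 16 · 9 · 14 = 1 → 16 → 144 → 2016.
Reducing modulo 17: 2016 = 118·17 + 10, so 14^107 ≡ 10.

10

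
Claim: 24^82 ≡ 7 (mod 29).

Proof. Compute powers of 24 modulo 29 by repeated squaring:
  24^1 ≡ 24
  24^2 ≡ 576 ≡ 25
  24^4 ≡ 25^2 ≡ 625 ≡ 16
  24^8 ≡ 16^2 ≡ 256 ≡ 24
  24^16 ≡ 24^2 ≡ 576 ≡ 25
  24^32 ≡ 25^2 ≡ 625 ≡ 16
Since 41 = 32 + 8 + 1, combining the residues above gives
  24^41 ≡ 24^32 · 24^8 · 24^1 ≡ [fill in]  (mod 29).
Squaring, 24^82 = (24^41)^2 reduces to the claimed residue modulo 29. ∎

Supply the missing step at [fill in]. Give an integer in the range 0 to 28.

23

Multiply the listed residues: 16 · 24 · 24 = 384 → 9216.
Reducing modulo 29: 9216 = 317·29 + 23, so 24^41 ≡ 23.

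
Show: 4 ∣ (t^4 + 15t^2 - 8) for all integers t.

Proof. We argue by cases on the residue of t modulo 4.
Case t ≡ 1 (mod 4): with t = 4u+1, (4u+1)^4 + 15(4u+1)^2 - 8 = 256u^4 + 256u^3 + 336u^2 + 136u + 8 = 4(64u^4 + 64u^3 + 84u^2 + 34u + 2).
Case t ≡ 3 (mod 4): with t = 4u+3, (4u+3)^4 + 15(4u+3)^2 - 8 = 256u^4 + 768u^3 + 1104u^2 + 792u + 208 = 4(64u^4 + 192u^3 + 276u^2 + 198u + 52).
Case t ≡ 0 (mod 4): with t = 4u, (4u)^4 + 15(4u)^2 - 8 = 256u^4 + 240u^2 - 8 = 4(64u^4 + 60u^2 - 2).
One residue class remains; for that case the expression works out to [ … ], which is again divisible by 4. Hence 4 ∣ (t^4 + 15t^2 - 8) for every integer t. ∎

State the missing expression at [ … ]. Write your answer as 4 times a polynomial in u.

4(64u^4 + 128u^3 + 156u^2 + 92u + 17)

The residues treated are {1, 3, 0}, so the missing case is t ≡ 2 (mod 4); write t = 4u+2.
Then (4u+2)^4 + 15(4u+2)^2 - 8 = 256u^4 + 512u^3 + 624u^2 + 368u + 68 = 4(64u^4 + 128u^3 + 156u^2 + 92u + 17).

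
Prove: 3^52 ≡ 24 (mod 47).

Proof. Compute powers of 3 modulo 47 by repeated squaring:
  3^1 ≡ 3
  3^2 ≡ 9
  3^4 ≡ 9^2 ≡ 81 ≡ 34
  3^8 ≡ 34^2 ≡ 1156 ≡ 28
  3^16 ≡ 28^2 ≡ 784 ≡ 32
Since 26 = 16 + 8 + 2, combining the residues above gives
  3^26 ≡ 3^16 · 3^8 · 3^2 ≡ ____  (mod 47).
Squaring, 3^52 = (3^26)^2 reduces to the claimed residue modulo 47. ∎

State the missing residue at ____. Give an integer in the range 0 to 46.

Multiply the listed residues: 32 · 28 · 9 = 896 → 8064.
Reducing modulo 47: 8064 = 171·47 + 27, so 3^26 ≡ 27.

27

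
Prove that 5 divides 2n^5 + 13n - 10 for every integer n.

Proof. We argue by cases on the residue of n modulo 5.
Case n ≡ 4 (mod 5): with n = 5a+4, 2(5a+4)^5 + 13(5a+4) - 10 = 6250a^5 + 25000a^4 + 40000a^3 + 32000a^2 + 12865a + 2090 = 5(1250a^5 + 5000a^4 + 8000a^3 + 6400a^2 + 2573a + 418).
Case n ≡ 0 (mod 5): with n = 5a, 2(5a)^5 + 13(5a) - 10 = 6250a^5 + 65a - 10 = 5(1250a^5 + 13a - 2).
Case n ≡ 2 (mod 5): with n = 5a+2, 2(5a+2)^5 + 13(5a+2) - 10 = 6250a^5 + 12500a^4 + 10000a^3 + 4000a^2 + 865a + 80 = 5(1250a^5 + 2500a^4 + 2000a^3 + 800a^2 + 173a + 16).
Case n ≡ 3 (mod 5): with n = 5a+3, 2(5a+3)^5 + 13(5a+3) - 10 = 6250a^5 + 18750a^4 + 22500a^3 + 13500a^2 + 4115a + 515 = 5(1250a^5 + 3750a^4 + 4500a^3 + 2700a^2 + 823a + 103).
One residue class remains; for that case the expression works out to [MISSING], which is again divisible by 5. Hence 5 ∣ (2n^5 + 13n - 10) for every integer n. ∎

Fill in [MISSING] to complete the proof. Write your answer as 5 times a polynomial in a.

5(1250a^5 + 1250a^4 + 500a^3 + 100a^2 + 23a + 1)

The residues treated are {4, 0, 2, 3}, so the missing case is n ≡ 1 (mod 5); write n = 5a+1.
Then 2(5a+1)^5 + 13(5a+1) - 10 = 6250a^5 + 6250a^4 + 2500a^3 + 500a^2 + 115a + 5 = 5(1250a^5 + 1250a^4 + 500a^3 + 100a^2 + 23a + 1).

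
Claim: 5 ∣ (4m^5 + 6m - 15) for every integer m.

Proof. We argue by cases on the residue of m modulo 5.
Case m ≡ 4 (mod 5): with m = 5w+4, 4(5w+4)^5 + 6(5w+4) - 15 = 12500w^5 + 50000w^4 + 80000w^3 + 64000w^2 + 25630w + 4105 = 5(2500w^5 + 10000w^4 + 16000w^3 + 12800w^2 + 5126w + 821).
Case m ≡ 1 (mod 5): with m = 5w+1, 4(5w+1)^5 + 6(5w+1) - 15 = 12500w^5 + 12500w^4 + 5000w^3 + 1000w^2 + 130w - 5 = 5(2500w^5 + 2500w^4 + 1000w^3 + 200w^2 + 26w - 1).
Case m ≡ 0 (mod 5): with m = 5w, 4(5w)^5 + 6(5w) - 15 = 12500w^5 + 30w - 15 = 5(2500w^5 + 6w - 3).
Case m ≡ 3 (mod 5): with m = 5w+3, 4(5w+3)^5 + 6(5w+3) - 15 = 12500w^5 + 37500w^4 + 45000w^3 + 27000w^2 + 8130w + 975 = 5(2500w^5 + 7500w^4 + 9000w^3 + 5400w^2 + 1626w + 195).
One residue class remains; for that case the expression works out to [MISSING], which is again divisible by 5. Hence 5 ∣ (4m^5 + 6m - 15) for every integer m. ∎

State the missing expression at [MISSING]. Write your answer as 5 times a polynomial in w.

The residues treated are {4, 1, 0, 3}, so the missing case is m ≡ 2 (mod 5); write m = 5w+2.
Then 4(5w+2)^5 + 6(5w+2) - 15 = 12500w^5 + 25000w^4 + 20000w^3 + 8000w^2 + 1630w + 125 = 5(2500w^5 + 5000w^4 + 4000w^3 + 1600w^2 + 326w + 25).

5(2500w^5 + 5000w^4 + 4000w^3 + 1600w^2 + 326w + 25)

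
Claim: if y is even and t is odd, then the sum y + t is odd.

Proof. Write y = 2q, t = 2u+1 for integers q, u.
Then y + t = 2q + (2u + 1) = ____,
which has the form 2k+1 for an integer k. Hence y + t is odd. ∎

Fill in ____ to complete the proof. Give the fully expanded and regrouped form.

2(q + u) + 1

2q + (2u + 1) = 2q + 2u + 1
= 2(q + u) + 1.
Since q + u is an integer, the sum is of the form 2k+1 for an integer k.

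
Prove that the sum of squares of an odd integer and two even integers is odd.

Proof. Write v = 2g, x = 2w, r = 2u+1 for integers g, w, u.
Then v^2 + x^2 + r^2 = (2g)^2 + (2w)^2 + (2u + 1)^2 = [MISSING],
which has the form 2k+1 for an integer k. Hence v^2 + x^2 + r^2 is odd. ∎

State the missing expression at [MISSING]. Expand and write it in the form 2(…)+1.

Expanding: (2g)^2 + (2w)^2 + (2u + 1)^2 = 4g^2 + 4u^2 + 4u + 4w^2 + 1.
Every term except the constant is even, so this is 2(2g^2 + 2u^2 + 2u + 2w^2) + 1,
and 2g^2 + 2u^2 + 2u + 2w^2 ∈ ℤ gives the required form.

2(2g^2 + 2u^2 + 2u + 2w^2) + 1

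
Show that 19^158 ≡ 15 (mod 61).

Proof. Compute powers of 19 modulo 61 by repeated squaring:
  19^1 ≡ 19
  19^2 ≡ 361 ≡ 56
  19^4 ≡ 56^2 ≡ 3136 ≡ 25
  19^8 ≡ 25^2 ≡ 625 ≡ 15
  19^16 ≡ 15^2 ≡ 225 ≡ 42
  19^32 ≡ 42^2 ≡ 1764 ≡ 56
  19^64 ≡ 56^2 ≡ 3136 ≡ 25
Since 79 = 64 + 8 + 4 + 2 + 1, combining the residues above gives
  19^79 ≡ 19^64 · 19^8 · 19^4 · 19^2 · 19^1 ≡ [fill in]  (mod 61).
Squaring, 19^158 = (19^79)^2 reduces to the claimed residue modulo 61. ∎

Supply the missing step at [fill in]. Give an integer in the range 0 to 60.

36

Multiply the listed residues: 25 · 15 · 25 · 56 · 19 = 375 → 9375 → 525000 → 9975000.
Reducing modulo 61: 9975000 = 163524·61 + 36, so 19^79 ≡ 36.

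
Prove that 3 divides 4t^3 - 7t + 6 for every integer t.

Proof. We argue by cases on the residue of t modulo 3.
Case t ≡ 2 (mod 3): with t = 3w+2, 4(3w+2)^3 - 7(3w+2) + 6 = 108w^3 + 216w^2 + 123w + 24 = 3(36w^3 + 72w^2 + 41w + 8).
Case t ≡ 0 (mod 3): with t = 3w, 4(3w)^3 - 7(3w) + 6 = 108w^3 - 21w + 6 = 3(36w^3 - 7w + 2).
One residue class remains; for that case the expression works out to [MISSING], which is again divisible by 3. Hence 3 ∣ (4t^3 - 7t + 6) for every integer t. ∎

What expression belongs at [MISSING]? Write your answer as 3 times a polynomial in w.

3(36w^3 + 36w^2 + 5w + 1)

Only t ≡ 1 (mod 3) is unaccounted for. Put t = 3w+1:
4(3w+1)^3 - 7(3w+1) + 6 expands to 108w^3 + 108w^2 + 15w + 3,
and factoring out 3 leaves 3(36w^3 + 36w^2 + 5w + 1).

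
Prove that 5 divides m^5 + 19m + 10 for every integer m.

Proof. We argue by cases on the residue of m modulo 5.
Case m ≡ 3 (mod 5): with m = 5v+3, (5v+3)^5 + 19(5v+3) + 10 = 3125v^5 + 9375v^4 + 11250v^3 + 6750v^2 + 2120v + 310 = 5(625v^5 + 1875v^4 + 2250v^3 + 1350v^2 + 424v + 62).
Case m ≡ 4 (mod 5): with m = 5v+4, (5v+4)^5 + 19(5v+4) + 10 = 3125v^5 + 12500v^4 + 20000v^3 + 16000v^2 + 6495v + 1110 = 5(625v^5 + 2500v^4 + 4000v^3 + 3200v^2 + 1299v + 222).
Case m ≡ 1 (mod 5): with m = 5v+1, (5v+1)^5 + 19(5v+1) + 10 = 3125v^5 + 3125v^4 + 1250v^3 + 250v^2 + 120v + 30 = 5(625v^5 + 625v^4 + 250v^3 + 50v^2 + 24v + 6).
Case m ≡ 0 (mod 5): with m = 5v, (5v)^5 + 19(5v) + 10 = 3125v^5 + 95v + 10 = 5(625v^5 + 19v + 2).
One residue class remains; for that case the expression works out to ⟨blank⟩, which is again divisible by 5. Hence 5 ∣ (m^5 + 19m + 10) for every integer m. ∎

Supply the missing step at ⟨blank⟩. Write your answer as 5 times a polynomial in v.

The residues treated are {3, 4, 1, 0}, so the missing case is m ≡ 2 (mod 5); write m = 5v+2.
Then (5v+2)^5 + 19(5v+2) + 10 = 3125v^5 + 6250v^4 + 5000v^3 + 2000v^2 + 495v + 80 = 5(625v^5 + 1250v^4 + 1000v^3 + 400v^2 + 99v + 16).

5(625v^5 + 1250v^4 + 1000v^3 + 400v^2 + 99v + 16)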